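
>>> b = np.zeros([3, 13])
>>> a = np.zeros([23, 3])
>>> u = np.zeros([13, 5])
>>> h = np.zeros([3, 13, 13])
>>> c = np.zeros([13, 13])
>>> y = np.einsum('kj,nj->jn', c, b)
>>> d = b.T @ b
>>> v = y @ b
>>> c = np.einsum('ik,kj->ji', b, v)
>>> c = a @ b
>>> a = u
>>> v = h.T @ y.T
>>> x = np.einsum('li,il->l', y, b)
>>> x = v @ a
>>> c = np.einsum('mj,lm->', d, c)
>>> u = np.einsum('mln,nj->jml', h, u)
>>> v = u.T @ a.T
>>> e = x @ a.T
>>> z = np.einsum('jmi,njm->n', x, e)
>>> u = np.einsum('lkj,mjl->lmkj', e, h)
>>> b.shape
(3, 13)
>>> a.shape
(13, 5)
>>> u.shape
(13, 3, 13, 13)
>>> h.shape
(3, 13, 13)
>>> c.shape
()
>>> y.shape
(13, 3)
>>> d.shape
(13, 13)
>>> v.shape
(13, 3, 13)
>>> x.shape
(13, 13, 5)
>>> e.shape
(13, 13, 13)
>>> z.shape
(13,)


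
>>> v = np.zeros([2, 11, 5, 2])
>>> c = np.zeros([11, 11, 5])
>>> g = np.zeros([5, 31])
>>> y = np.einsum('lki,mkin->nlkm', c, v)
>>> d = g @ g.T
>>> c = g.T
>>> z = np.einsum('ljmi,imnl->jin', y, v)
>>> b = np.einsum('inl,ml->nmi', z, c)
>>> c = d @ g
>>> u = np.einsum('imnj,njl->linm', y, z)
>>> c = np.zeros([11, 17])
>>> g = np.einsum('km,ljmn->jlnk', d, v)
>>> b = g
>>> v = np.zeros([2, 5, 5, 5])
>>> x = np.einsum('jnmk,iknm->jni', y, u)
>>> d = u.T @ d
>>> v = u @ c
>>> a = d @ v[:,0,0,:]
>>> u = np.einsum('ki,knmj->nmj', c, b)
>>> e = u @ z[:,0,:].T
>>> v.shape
(5, 2, 11, 17)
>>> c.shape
(11, 17)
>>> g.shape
(11, 2, 2, 5)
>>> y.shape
(2, 11, 11, 2)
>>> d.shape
(11, 11, 2, 5)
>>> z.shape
(11, 2, 5)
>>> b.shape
(11, 2, 2, 5)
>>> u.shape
(2, 2, 5)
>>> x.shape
(2, 11, 5)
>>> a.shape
(11, 11, 2, 17)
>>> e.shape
(2, 2, 11)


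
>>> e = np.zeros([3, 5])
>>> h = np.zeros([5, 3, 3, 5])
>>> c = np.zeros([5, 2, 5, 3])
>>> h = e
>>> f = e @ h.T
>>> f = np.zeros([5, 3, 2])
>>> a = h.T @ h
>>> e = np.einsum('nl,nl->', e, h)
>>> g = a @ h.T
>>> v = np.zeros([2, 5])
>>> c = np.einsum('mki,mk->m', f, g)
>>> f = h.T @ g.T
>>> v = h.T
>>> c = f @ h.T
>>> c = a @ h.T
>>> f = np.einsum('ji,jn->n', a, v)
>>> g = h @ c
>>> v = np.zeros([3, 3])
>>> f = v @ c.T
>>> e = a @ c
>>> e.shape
(5, 3)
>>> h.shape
(3, 5)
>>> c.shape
(5, 3)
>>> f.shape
(3, 5)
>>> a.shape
(5, 5)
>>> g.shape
(3, 3)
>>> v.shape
(3, 3)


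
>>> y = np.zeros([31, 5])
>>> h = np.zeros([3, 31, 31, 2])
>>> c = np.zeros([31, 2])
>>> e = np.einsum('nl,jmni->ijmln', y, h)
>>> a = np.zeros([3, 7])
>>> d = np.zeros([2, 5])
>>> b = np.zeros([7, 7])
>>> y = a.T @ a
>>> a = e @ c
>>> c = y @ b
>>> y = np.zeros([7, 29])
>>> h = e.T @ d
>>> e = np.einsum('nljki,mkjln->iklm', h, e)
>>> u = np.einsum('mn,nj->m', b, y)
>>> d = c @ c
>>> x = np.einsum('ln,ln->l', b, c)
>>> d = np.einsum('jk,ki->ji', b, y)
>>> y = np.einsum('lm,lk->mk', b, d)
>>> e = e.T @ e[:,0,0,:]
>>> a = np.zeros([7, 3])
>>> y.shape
(7, 29)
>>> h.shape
(31, 5, 31, 3, 5)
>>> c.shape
(7, 7)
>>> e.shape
(2, 5, 3, 2)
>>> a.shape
(7, 3)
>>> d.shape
(7, 29)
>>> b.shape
(7, 7)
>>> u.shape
(7,)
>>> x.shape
(7,)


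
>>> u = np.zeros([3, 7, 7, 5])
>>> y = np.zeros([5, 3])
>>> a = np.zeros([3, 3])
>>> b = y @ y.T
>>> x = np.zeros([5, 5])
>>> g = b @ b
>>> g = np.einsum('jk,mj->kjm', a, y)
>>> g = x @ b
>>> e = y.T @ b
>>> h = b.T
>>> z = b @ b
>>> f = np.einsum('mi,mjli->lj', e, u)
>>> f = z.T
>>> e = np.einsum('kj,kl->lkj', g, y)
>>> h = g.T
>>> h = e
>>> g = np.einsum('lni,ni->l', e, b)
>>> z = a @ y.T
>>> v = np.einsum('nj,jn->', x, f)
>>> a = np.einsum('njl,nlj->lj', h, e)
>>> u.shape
(3, 7, 7, 5)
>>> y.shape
(5, 3)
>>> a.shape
(5, 5)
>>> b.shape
(5, 5)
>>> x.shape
(5, 5)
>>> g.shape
(3,)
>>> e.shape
(3, 5, 5)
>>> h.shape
(3, 5, 5)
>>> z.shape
(3, 5)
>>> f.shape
(5, 5)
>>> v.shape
()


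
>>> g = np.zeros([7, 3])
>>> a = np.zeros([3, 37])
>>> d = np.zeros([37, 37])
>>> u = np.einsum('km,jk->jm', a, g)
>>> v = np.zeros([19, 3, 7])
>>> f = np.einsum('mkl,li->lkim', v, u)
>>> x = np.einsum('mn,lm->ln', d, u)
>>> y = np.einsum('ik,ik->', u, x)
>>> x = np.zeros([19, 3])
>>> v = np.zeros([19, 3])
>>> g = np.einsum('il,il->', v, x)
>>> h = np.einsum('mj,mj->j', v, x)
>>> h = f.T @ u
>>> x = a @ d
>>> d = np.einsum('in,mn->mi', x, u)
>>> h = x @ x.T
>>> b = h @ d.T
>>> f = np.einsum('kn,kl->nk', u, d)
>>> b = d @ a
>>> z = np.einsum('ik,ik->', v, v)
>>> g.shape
()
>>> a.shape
(3, 37)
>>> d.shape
(7, 3)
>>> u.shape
(7, 37)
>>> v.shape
(19, 3)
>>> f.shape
(37, 7)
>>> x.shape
(3, 37)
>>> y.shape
()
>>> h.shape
(3, 3)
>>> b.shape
(7, 37)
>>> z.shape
()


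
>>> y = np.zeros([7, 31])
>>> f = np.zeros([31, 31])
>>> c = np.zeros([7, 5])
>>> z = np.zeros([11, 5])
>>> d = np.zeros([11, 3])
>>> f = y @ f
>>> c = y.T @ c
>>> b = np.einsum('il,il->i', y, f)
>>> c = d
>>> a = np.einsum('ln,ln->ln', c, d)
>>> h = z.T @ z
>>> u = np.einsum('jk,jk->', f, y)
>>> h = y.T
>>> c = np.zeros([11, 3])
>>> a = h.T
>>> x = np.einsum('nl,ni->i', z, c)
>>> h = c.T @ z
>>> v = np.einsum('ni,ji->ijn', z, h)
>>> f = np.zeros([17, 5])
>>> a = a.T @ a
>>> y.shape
(7, 31)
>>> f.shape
(17, 5)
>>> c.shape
(11, 3)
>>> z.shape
(11, 5)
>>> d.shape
(11, 3)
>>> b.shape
(7,)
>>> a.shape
(31, 31)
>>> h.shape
(3, 5)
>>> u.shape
()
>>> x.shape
(3,)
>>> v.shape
(5, 3, 11)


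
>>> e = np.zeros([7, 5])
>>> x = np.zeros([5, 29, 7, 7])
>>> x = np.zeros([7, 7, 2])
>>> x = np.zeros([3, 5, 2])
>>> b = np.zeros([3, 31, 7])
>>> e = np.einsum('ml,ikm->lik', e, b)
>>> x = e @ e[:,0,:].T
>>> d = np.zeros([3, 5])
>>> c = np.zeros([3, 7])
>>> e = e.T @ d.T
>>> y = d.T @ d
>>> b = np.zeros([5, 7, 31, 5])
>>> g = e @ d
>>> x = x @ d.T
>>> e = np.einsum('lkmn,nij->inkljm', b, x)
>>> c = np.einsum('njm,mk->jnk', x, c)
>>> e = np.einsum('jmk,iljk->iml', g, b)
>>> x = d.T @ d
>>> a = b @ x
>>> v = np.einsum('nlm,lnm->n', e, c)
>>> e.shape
(5, 3, 7)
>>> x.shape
(5, 5)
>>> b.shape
(5, 7, 31, 5)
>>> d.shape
(3, 5)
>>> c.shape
(3, 5, 7)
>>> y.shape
(5, 5)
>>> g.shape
(31, 3, 5)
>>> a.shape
(5, 7, 31, 5)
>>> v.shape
(5,)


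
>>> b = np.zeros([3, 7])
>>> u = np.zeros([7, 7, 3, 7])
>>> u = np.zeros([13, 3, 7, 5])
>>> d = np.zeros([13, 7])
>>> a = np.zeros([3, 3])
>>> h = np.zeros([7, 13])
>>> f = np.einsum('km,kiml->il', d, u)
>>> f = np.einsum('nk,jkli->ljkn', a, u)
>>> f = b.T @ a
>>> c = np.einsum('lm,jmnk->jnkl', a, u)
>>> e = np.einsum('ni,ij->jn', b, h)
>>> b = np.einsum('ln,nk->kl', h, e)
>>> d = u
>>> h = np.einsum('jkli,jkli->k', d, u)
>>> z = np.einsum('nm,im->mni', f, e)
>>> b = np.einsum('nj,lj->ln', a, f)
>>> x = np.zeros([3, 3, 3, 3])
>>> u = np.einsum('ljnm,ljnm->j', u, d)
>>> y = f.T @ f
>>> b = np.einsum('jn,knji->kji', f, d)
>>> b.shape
(13, 7, 5)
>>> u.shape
(3,)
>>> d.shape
(13, 3, 7, 5)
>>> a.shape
(3, 3)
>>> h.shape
(3,)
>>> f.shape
(7, 3)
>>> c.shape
(13, 7, 5, 3)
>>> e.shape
(13, 3)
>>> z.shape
(3, 7, 13)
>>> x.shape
(3, 3, 3, 3)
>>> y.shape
(3, 3)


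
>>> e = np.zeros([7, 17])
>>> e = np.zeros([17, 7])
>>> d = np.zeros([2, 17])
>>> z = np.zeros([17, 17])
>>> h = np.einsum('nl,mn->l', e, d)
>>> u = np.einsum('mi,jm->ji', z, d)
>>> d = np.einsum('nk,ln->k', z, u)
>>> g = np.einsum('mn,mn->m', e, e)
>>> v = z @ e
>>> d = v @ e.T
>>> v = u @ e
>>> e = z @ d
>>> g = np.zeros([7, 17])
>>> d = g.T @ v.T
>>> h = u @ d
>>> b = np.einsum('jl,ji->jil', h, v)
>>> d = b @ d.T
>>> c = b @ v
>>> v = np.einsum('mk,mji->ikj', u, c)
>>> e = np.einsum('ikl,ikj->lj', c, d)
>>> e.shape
(7, 17)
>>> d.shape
(2, 7, 17)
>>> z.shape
(17, 17)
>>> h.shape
(2, 2)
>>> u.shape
(2, 17)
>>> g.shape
(7, 17)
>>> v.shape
(7, 17, 7)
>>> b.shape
(2, 7, 2)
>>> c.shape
(2, 7, 7)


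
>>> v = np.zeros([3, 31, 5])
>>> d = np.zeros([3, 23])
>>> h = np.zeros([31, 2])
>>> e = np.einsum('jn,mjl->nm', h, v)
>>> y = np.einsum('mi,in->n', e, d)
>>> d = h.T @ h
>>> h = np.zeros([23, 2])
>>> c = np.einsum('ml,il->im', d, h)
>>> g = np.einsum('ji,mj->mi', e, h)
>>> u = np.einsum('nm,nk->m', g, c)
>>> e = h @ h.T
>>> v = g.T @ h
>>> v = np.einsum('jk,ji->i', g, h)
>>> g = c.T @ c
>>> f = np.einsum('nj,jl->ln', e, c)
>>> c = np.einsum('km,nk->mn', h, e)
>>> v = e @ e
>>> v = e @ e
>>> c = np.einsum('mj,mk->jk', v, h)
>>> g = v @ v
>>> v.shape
(23, 23)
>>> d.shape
(2, 2)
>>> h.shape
(23, 2)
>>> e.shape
(23, 23)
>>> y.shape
(23,)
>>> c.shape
(23, 2)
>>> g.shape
(23, 23)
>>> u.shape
(3,)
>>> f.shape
(2, 23)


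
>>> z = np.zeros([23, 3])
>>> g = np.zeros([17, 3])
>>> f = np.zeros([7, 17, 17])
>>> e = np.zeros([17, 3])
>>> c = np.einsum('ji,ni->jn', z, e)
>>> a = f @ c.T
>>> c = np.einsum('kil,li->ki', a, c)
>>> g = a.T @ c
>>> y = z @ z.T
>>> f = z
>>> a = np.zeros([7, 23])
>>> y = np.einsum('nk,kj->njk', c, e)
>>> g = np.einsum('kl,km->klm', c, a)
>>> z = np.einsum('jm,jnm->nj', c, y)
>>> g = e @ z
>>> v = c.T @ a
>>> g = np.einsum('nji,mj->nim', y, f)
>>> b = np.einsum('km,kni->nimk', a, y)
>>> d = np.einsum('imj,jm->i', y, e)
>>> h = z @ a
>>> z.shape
(3, 7)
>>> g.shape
(7, 17, 23)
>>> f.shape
(23, 3)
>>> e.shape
(17, 3)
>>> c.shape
(7, 17)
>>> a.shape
(7, 23)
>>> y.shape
(7, 3, 17)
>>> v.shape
(17, 23)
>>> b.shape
(3, 17, 23, 7)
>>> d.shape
(7,)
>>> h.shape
(3, 23)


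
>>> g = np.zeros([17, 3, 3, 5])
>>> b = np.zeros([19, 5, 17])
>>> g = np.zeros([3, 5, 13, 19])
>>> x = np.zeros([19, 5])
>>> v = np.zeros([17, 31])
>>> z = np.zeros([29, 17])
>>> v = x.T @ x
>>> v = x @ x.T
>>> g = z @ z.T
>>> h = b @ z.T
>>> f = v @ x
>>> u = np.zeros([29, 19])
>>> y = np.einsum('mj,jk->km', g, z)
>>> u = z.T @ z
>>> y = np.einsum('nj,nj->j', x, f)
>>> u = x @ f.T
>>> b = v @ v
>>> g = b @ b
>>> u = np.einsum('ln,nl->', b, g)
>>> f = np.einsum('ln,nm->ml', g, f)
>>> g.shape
(19, 19)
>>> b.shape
(19, 19)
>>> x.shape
(19, 5)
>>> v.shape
(19, 19)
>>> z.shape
(29, 17)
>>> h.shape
(19, 5, 29)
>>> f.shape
(5, 19)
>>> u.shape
()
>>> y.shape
(5,)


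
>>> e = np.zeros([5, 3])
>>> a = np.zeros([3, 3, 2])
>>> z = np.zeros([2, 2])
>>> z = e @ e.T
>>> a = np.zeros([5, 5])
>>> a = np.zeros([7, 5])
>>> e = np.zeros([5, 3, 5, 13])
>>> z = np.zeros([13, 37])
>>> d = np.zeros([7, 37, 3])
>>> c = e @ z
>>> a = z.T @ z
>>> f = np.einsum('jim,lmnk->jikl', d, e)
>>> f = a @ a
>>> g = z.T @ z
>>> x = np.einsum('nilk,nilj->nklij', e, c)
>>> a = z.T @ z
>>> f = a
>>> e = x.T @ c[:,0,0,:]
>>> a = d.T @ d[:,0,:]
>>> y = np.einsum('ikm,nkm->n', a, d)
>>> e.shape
(37, 3, 5, 13, 37)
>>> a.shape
(3, 37, 3)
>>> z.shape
(13, 37)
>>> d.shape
(7, 37, 3)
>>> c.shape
(5, 3, 5, 37)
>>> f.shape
(37, 37)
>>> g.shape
(37, 37)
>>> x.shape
(5, 13, 5, 3, 37)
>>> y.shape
(7,)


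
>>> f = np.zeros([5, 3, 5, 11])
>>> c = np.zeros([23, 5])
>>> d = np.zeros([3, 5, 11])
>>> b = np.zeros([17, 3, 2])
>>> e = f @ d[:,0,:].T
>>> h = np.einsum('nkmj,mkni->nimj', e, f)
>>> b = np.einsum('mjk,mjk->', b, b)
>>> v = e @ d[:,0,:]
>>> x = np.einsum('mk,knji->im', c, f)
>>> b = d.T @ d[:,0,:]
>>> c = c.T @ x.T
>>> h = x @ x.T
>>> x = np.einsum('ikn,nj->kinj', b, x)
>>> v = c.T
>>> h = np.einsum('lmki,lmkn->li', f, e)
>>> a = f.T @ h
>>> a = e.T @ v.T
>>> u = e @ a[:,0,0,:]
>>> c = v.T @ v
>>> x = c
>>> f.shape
(5, 3, 5, 11)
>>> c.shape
(5, 5)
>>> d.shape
(3, 5, 11)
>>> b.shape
(11, 5, 11)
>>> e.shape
(5, 3, 5, 3)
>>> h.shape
(5, 11)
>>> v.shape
(11, 5)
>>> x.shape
(5, 5)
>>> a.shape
(3, 5, 3, 11)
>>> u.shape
(5, 3, 5, 11)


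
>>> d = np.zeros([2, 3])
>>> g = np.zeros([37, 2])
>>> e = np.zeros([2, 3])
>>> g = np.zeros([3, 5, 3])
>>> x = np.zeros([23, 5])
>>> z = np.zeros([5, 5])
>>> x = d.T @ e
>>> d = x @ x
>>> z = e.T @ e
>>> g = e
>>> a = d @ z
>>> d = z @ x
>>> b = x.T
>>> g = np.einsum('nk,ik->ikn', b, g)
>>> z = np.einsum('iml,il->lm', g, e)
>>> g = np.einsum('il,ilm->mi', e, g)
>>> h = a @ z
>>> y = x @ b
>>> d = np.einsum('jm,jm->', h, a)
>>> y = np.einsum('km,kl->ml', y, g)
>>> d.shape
()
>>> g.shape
(3, 2)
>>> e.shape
(2, 3)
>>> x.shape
(3, 3)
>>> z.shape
(3, 3)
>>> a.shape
(3, 3)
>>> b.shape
(3, 3)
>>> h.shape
(3, 3)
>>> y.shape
(3, 2)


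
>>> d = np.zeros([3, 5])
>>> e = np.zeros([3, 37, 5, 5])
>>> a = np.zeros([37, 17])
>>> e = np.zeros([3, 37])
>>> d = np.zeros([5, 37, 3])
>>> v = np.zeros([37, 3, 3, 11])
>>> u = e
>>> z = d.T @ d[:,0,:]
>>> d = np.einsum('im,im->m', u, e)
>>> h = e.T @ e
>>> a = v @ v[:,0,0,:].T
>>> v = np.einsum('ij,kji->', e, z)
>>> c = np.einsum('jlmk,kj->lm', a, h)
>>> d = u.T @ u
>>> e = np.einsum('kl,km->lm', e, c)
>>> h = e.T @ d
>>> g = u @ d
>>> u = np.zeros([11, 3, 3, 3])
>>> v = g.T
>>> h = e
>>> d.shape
(37, 37)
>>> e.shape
(37, 3)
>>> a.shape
(37, 3, 3, 37)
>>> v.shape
(37, 3)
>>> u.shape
(11, 3, 3, 3)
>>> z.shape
(3, 37, 3)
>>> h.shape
(37, 3)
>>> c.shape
(3, 3)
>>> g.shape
(3, 37)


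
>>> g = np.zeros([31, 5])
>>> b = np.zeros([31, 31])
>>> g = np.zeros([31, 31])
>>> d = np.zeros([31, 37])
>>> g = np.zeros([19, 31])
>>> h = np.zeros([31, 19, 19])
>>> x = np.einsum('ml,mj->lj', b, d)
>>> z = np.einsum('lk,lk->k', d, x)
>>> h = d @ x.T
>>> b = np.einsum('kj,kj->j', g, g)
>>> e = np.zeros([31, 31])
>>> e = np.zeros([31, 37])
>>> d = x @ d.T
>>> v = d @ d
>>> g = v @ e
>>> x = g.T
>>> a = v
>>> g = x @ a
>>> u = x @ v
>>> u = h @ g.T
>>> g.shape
(37, 31)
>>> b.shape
(31,)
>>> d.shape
(31, 31)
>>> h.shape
(31, 31)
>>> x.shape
(37, 31)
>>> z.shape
(37,)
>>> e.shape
(31, 37)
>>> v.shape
(31, 31)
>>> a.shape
(31, 31)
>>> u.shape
(31, 37)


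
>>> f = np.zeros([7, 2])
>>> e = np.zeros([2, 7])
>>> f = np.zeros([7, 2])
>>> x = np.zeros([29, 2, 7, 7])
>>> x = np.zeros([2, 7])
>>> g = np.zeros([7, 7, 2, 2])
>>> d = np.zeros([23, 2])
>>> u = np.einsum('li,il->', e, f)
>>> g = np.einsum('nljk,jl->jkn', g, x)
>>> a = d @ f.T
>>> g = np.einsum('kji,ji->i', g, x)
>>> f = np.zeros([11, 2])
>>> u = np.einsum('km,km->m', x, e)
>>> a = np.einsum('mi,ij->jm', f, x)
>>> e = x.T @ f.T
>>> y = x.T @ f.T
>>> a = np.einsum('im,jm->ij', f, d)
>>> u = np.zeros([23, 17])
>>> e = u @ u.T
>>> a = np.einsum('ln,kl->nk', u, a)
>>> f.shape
(11, 2)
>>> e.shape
(23, 23)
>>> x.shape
(2, 7)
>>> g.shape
(7,)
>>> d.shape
(23, 2)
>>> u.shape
(23, 17)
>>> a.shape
(17, 11)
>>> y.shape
(7, 11)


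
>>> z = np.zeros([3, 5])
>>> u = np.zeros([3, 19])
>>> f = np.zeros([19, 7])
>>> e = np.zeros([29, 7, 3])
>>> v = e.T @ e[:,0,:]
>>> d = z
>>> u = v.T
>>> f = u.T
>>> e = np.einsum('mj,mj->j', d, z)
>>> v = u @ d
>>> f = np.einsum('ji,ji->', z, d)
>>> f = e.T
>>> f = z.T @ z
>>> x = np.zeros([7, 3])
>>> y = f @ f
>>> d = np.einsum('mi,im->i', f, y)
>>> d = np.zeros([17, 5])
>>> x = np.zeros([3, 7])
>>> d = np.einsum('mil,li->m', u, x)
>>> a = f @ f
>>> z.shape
(3, 5)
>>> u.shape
(3, 7, 3)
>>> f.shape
(5, 5)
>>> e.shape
(5,)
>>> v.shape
(3, 7, 5)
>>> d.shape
(3,)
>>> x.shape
(3, 7)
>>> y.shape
(5, 5)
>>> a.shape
(5, 5)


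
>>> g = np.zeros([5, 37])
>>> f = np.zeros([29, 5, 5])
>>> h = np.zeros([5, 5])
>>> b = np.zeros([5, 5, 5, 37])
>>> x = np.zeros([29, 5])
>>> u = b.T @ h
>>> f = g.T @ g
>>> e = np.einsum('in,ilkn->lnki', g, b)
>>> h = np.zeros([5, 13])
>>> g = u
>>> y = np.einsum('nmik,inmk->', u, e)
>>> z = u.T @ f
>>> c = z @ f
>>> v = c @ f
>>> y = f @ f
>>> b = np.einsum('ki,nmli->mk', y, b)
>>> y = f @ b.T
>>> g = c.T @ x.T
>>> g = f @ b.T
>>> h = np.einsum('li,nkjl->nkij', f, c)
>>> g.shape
(37, 5)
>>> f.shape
(37, 37)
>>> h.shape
(5, 5, 37, 5)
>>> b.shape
(5, 37)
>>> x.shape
(29, 5)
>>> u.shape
(37, 5, 5, 5)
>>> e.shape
(5, 37, 5, 5)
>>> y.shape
(37, 5)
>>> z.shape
(5, 5, 5, 37)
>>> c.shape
(5, 5, 5, 37)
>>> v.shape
(5, 5, 5, 37)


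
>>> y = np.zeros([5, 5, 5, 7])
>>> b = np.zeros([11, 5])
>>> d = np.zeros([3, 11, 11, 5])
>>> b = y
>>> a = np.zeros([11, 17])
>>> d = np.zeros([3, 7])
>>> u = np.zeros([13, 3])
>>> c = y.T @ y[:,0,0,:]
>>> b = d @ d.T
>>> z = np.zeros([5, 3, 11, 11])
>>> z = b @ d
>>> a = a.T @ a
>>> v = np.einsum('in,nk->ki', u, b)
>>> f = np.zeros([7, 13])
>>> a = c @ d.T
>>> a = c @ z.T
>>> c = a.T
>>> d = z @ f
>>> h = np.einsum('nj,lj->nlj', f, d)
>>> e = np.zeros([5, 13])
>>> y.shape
(5, 5, 5, 7)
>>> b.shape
(3, 3)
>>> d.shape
(3, 13)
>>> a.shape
(7, 5, 5, 3)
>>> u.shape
(13, 3)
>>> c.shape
(3, 5, 5, 7)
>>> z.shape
(3, 7)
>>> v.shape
(3, 13)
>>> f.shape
(7, 13)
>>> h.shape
(7, 3, 13)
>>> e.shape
(5, 13)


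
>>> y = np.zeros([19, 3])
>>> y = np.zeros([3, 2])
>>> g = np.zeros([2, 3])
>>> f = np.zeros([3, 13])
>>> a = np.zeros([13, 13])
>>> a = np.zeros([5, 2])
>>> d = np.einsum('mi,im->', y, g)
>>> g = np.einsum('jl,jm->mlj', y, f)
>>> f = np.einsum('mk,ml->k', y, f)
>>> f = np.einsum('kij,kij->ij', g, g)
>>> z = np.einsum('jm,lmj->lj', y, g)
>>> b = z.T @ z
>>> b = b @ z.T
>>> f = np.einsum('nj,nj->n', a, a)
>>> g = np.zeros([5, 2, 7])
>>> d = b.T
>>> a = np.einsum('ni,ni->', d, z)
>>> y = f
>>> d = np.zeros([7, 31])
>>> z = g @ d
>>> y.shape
(5,)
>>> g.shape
(5, 2, 7)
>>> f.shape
(5,)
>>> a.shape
()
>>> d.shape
(7, 31)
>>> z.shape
(5, 2, 31)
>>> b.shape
(3, 13)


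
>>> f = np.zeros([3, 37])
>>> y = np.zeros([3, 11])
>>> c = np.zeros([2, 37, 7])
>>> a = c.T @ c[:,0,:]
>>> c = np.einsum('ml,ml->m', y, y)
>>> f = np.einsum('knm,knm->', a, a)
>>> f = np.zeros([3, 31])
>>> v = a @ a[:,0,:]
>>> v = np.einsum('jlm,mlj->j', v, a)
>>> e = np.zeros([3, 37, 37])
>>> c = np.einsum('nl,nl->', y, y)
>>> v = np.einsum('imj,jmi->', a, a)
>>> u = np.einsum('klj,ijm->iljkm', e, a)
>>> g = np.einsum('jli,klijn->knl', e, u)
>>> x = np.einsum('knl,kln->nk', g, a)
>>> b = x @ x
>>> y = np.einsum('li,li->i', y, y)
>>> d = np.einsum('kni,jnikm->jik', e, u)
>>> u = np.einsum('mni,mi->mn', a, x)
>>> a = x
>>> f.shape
(3, 31)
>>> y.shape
(11,)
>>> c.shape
()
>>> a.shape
(7, 7)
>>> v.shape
()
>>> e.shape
(3, 37, 37)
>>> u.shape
(7, 37)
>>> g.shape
(7, 7, 37)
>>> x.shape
(7, 7)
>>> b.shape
(7, 7)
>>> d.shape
(7, 37, 3)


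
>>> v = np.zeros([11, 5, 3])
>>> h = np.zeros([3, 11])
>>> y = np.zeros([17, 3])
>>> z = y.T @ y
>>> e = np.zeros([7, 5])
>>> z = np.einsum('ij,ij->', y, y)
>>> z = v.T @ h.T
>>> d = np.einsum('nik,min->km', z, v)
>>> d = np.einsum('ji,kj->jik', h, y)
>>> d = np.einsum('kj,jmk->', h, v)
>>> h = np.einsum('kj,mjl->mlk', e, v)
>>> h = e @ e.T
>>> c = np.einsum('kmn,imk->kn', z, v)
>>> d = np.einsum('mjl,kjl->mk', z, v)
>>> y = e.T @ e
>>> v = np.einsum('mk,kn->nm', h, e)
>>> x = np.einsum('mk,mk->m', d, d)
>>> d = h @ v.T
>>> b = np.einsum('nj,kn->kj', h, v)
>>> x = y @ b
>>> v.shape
(5, 7)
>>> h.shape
(7, 7)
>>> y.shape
(5, 5)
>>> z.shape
(3, 5, 3)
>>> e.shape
(7, 5)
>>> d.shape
(7, 5)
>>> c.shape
(3, 3)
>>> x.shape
(5, 7)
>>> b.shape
(5, 7)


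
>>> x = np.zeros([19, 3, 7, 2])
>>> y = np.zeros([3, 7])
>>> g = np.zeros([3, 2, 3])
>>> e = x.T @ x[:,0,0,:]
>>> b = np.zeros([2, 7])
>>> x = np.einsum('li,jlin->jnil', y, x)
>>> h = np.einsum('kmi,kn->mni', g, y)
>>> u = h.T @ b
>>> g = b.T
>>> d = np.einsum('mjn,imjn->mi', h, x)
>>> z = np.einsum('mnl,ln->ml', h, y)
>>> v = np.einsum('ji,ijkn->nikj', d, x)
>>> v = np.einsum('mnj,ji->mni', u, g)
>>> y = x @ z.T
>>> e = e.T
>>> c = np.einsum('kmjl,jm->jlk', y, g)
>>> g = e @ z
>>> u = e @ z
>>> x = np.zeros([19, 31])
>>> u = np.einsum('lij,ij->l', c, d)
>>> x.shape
(19, 31)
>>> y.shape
(19, 2, 7, 2)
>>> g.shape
(2, 3, 7, 3)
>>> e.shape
(2, 3, 7, 2)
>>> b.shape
(2, 7)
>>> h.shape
(2, 7, 3)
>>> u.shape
(7,)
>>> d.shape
(2, 19)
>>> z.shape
(2, 3)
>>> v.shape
(3, 7, 2)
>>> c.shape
(7, 2, 19)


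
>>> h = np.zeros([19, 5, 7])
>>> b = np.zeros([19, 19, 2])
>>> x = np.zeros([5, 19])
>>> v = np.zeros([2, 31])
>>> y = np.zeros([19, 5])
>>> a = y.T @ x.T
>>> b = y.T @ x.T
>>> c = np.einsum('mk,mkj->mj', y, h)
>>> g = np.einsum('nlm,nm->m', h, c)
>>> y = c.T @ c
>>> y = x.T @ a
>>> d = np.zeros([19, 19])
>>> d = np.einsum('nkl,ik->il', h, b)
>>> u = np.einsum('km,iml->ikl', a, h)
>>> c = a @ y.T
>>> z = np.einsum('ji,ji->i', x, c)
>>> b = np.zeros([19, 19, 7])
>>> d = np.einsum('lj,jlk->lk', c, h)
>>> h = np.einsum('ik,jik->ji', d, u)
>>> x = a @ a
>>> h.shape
(19, 5)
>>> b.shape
(19, 19, 7)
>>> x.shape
(5, 5)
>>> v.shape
(2, 31)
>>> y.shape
(19, 5)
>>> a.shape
(5, 5)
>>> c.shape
(5, 19)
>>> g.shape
(7,)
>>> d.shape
(5, 7)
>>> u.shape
(19, 5, 7)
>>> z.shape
(19,)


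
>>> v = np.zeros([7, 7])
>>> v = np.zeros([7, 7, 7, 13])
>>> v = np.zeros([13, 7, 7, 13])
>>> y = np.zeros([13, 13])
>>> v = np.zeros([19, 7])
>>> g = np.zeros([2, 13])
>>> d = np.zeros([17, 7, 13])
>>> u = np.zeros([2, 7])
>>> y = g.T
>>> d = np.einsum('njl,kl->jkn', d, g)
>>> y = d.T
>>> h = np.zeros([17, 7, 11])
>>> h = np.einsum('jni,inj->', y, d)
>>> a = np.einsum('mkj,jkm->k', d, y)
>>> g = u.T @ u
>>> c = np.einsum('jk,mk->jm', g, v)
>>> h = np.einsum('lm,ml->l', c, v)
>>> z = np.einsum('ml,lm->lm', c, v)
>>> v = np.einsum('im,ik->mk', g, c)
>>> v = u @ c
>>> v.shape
(2, 19)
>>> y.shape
(17, 2, 7)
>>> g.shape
(7, 7)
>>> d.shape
(7, 2, 17)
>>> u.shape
(2, 7)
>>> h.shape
(7,)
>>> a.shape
(2,)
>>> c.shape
(7, 19)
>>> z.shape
(19, 7)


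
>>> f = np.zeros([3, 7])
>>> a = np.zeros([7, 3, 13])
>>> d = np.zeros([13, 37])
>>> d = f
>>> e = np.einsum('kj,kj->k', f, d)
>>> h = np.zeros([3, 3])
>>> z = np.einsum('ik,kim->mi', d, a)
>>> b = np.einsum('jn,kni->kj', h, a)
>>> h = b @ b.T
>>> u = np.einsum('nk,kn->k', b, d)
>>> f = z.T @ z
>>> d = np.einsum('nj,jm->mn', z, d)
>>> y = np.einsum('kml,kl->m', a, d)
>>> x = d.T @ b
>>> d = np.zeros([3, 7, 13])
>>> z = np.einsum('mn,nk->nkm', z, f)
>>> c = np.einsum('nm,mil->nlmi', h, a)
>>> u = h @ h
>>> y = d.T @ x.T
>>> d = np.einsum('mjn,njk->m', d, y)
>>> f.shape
(3, 3)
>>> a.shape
(7, 3, 13)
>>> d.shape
(3,)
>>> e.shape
(3,)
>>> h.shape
(7, 7)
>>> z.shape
(3, 3, 13)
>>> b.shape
(7, 3)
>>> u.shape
(7, 7)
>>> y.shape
(13, 7, 13)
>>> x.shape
(13, 3)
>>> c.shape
(7, 13, 7, 3)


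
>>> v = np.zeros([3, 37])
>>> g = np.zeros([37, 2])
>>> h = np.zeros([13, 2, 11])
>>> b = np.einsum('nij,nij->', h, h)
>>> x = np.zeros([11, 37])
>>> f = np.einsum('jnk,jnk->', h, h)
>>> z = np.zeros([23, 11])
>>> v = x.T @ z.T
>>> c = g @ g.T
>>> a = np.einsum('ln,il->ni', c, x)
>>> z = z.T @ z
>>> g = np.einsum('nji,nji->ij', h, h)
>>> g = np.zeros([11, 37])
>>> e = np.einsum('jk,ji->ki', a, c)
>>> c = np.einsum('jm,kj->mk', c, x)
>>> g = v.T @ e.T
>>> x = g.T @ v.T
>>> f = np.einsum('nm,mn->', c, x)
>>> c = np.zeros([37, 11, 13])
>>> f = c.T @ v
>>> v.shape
(37, 23)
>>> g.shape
(23, 11)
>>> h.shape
(13, 2, 11)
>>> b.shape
()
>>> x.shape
(11, 37)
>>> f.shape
(13, 11, 23)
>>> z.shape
(11, 11)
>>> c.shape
(37, 11, 13)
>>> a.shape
(37, 11)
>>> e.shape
(11, 37)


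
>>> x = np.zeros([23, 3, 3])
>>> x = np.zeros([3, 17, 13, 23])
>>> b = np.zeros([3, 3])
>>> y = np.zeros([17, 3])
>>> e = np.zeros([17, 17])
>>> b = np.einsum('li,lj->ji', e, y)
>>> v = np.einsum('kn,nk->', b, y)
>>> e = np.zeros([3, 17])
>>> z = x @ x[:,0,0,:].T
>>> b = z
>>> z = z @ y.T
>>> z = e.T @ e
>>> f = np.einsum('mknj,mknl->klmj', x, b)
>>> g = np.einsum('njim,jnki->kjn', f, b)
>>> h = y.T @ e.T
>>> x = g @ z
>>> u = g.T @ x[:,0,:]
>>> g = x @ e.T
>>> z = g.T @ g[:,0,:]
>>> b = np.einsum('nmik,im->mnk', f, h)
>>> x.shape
(13, 3, 17)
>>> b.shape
(3, 17, 23)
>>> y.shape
(17, 3)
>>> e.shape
(3, 17)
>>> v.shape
()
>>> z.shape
(3, 3, 3)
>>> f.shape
(17, 3, 3, 23)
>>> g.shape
(13, 3, 3)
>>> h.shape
(3, 3)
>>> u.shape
(17, 3, 17)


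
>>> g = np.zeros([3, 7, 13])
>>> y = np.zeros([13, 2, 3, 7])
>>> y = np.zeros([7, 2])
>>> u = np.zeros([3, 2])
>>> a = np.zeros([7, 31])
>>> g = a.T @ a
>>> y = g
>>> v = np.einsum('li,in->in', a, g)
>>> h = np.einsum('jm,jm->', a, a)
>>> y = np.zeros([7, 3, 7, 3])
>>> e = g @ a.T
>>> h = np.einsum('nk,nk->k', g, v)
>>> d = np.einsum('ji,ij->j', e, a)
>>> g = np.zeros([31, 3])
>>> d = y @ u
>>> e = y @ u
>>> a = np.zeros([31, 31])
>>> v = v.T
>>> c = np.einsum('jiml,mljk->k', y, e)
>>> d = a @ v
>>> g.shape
(31, 3)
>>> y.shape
(7, 3, 7, 3)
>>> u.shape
(3, 2)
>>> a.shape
(31, 31)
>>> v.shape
(31, 31)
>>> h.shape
(31,)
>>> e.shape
(7, 3, 7, 2)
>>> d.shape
(31, 31)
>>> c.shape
(2,)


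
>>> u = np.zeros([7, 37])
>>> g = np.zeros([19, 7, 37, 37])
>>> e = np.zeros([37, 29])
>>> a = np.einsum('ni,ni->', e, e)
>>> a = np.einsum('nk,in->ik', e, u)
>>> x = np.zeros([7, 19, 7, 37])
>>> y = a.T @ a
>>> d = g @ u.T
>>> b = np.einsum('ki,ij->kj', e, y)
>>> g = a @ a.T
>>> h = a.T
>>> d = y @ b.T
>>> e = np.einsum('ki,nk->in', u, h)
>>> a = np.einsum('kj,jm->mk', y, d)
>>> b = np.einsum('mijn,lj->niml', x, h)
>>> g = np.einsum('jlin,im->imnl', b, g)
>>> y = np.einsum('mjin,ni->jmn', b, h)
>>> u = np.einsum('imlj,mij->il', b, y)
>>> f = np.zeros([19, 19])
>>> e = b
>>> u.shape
(37, 7)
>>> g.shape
(7, 7, 29, 19)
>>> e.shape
(37, 19, 7, 29)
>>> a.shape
(37, 29)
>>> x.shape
(7, 19, 7, 37)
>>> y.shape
(19, 37, 29)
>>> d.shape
(29, 37)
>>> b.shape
(37, 19, 7, 29)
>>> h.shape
(29, 7)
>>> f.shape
(19, 19)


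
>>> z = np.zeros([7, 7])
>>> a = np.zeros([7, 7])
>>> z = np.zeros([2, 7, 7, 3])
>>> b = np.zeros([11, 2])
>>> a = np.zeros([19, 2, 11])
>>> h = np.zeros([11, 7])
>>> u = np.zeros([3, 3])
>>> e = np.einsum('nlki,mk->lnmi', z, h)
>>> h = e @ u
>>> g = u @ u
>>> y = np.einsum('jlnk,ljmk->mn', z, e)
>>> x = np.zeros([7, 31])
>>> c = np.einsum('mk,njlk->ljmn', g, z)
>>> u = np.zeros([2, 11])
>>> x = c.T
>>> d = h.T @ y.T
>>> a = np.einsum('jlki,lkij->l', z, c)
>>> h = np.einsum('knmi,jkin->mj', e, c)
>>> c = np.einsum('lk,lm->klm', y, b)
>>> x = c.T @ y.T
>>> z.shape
(2, 7, 7, 3)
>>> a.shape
(7,)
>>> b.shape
(11, 2)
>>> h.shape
(11, 7)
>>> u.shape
(2, 11)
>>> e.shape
(7, 2, 11, 3)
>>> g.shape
(3, 3)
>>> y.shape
(11, 7)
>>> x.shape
(2, 11, 11)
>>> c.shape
(7, 11, 2)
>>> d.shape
(3, 11, 2, 11)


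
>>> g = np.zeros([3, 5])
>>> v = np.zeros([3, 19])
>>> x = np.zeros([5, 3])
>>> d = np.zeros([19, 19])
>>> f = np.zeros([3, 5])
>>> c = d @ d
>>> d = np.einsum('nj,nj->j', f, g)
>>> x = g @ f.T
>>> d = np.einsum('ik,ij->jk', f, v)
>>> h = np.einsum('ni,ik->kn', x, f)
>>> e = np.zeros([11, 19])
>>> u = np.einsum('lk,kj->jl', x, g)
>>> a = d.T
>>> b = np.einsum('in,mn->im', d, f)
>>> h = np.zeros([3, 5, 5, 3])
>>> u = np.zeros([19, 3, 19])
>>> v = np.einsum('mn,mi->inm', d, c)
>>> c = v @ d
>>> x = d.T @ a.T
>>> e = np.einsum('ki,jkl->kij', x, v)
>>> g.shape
(3, 5)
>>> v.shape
(19, 5, 19)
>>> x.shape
(5, 5)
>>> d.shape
(19, 5)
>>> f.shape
(3, 5)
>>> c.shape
(19, 5, 5)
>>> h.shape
(3, 5, 5, 3)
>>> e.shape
(5, 5, 19)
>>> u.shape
(19, 3, 19)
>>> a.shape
(5, 19)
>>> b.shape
(19, 3)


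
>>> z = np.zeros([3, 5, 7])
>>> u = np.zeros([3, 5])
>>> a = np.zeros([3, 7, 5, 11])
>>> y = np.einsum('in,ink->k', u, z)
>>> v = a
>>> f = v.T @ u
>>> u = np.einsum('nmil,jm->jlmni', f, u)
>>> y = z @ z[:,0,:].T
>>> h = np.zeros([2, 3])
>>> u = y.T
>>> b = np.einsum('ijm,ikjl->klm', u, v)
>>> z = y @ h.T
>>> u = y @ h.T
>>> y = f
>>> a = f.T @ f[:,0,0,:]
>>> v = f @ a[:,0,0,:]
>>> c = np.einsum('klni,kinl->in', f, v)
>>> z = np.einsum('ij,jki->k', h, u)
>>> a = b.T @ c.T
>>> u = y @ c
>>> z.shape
(5,)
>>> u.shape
(11, 5, 7, 7)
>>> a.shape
(3, 11, 5)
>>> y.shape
(11, 5, 7, 5)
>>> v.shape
(11, 5, 7, 5)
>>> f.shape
(11, 5, 7, 5)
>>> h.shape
(2, 3)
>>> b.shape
(7, 11, 3)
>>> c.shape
(5, 7)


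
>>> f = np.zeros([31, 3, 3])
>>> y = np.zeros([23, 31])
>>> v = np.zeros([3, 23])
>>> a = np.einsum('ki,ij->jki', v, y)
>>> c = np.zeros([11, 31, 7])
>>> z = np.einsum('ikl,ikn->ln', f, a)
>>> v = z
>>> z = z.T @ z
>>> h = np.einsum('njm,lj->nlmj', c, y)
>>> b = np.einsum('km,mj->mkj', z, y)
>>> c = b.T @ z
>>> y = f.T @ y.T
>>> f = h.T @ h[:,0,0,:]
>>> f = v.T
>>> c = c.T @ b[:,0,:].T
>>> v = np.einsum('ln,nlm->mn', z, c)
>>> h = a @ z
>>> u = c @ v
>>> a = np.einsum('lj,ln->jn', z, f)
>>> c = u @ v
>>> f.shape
(23, 3)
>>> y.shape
(3, 3, 23)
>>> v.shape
(23, 23)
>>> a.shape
(23, 3)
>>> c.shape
(23, 23, 23)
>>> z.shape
(23, 23)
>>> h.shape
(31, 3, 23)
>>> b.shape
(23, 23, 31)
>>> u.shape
(23, 23, 23)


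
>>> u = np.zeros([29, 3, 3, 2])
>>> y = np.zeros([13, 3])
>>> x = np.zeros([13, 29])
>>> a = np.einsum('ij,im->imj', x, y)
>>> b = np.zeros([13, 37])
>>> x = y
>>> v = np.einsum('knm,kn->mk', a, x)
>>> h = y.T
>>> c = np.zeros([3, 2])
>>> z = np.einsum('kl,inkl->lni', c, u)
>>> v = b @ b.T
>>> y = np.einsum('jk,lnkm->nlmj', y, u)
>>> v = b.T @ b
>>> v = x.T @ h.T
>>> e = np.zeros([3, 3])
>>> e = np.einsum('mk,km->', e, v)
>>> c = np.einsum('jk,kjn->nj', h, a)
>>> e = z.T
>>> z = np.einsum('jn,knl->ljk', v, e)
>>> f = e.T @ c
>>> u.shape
(29, 3, 3, 2)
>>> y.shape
(3, 29, 2, 13)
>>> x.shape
(13, 3)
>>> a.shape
(13, 3, 29)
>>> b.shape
(13, 37)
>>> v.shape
(3, 3)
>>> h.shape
(3, 13)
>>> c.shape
(29, 3)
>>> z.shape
(2, 3, 29)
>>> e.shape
(29, 3, 2)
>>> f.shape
(2, 3, 3)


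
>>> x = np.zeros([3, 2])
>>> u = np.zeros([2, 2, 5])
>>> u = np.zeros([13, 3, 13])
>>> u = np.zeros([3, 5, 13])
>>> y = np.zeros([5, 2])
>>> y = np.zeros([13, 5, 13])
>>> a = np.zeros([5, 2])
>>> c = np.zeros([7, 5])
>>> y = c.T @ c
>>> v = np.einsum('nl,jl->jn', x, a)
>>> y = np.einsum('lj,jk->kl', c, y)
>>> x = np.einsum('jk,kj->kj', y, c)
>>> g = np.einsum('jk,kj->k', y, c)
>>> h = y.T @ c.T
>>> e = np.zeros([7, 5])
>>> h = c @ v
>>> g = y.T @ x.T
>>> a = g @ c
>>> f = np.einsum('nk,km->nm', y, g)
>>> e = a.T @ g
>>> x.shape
(7, 5)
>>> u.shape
(3, 5, 13)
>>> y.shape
(5, 7)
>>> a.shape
(7, 5)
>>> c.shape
(7, 5)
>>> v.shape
(5, 3)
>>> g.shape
(7, 7)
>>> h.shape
(7, 3)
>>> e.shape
(5, 7)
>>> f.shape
(5, 7)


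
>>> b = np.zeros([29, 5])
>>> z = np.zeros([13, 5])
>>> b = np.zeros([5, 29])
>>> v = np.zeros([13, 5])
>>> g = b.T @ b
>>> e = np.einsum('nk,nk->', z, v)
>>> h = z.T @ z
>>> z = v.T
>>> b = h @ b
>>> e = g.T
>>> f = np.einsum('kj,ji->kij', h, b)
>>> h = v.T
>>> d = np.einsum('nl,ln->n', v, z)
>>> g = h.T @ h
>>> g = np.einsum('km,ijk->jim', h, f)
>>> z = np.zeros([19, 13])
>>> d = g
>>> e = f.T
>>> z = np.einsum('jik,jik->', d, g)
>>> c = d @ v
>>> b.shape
(5, 29)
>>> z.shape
()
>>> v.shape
(13, 5)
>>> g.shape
(29, 5, 13)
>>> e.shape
(5, 29, 5)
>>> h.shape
(5, 13)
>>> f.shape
(5, 29, 5)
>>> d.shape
(29, 5, 13)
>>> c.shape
(29, 5, 5)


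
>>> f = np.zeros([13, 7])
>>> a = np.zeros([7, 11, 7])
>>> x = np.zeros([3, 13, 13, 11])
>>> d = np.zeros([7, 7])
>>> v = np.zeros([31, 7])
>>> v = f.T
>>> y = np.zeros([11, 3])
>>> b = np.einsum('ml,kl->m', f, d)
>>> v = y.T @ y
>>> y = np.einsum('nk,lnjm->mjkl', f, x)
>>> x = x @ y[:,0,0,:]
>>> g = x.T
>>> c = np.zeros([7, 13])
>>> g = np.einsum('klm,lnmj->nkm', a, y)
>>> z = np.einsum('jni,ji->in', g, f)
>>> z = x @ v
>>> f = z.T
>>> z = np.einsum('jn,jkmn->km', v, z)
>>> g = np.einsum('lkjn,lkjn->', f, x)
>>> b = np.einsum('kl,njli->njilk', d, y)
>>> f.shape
(3, 13, 13, 3)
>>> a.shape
(7, 11, 7)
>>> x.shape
(3, 13, 13, 3)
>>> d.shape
(7, 7)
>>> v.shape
(3, 3)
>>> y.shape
(11, 13, 7, 3)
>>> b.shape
(11, 13, 3, 7, 7)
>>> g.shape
()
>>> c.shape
(7, 13)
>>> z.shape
(13, 13)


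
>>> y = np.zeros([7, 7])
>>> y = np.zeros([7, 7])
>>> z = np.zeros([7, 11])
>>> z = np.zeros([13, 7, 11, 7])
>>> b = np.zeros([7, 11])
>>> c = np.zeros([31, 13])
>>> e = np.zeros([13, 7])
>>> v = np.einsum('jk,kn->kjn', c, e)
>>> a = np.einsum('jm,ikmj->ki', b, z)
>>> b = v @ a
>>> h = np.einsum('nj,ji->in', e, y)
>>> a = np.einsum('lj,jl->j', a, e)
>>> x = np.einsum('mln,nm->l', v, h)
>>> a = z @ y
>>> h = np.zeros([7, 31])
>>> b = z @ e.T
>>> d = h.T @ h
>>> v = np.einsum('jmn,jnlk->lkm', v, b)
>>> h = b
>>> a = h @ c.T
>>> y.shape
(7, 7)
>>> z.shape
(13, 7, 11, 7)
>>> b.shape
(13, 7, 11, 13)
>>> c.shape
(31, 13)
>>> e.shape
(13, 7)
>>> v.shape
(11, 13, 31)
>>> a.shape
(13, 7, 11, 31)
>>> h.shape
(13, 7, 11, 13)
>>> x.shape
(31,)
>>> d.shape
(31, 31)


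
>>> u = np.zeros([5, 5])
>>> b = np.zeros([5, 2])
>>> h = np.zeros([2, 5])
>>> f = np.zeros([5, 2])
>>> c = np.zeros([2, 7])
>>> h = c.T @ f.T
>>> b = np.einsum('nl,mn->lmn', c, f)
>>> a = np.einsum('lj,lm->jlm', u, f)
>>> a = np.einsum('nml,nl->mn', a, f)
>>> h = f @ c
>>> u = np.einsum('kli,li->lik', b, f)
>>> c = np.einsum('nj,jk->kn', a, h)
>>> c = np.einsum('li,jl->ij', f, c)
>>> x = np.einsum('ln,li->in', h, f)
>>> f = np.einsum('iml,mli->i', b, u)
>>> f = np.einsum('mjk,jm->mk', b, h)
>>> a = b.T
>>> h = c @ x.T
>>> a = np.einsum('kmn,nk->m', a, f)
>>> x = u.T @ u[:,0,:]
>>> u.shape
(5, 2, 7)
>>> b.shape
(7, 5, 2)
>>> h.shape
(2, 2)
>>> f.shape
(7, 2)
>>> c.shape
(2, 7)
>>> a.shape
(5,)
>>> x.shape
(7, 2, 7)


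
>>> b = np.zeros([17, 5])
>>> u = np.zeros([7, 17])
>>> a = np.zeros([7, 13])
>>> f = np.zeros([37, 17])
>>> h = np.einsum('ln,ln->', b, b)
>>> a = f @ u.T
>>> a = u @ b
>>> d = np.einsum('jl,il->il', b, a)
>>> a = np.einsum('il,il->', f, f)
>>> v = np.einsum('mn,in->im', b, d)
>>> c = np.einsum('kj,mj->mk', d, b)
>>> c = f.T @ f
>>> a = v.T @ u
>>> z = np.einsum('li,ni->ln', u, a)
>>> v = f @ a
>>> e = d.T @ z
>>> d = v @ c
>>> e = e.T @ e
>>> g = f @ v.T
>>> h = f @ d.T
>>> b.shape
(17, 5)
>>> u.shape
(7, 17)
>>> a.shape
(17, 17)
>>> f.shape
(37, 17)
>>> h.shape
(37, 37)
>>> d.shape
(37, 17)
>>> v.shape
(37, 17)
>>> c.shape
(17, 17)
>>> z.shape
(7, 17)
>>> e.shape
(17, 17)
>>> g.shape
(37, 37)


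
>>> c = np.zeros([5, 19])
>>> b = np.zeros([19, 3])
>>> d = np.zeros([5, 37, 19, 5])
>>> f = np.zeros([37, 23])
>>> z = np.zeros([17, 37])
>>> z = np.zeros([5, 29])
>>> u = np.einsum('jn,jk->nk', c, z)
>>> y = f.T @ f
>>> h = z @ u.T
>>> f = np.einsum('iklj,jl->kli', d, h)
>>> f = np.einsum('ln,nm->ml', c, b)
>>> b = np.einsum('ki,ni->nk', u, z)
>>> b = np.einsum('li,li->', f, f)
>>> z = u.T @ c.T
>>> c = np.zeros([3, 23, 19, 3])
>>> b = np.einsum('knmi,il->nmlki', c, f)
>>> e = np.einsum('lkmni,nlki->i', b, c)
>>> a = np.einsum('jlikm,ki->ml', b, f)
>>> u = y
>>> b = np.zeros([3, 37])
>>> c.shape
(3, 23, 19, 3)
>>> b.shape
(3, 37)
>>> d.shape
(5, 37, 19, 5)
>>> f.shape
(3, 5)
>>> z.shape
(29, 5)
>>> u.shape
(23, 23)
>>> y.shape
(23, 23)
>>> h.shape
(5, 19)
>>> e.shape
(3,)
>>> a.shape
(3, 19)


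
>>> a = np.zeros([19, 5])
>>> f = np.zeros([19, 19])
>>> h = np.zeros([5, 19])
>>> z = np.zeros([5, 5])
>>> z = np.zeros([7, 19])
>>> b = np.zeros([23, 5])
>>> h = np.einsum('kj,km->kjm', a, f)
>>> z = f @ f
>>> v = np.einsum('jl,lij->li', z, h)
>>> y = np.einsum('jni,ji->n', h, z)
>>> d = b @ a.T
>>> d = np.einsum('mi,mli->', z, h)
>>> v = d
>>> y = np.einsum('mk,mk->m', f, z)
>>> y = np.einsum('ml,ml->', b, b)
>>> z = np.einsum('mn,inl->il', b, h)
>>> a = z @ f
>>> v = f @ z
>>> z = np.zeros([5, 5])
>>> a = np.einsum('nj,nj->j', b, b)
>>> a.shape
(5,)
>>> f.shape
(19, 19)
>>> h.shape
(19, 5, 19)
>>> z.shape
(5, 5)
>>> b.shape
(23, 5)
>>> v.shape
(19, 19)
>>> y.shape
()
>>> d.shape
()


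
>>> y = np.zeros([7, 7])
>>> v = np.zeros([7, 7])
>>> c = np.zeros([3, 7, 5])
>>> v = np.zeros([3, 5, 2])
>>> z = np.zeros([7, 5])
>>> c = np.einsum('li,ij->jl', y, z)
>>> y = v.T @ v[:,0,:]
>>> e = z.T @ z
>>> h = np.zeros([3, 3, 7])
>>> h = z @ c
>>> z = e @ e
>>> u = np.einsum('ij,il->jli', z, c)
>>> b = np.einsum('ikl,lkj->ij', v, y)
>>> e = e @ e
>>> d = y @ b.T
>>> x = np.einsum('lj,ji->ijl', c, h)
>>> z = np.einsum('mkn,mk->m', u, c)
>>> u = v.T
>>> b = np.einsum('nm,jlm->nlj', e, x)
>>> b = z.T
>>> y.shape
(2, 5, 2)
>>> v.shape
(3, 5, 2)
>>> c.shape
(5, 7)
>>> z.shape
(5,)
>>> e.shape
(5, 5)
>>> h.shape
(7, 7)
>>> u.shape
(2, 5, 3)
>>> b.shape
(5,)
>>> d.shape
(2, 5, 3)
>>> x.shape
(7, 7, 5)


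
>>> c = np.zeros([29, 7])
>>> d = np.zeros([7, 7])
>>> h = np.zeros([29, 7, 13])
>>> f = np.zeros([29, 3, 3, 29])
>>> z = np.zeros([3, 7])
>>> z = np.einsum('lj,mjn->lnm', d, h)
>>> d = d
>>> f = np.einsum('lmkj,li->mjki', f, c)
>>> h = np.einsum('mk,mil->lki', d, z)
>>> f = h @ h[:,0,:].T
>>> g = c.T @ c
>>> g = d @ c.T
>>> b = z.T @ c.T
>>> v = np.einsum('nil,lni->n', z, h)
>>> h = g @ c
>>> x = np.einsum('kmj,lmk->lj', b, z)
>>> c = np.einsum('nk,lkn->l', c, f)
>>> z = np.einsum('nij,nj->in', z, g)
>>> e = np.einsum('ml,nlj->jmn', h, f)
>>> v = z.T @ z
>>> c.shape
(29,)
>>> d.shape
(7, 7)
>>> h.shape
(7, 7)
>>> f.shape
(29, 7, 29)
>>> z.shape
(13, 7)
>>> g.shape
(7, 29)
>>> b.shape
(29, 13, 29)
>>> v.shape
(7, 7)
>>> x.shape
(7, 29)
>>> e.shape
(29, 7, 29)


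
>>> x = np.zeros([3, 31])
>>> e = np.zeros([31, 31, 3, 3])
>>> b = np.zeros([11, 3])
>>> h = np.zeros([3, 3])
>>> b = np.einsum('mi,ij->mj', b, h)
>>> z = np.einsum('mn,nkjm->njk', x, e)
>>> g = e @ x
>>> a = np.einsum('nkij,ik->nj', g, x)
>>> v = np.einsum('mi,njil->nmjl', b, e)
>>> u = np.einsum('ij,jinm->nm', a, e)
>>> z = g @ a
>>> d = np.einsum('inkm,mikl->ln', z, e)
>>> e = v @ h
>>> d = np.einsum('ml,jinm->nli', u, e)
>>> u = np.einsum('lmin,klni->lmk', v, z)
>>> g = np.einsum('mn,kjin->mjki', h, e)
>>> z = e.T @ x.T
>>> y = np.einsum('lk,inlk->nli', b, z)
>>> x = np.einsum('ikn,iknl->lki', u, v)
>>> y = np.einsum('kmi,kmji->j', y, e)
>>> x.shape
(3, 11, 31)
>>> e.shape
(31, 11, 31, 3)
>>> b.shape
(11, 3)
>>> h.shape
(3, 3)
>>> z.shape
(3, 31, 11, 3)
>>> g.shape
(3, 11, 31, 31)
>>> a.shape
(31, 31)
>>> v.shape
(31, 11, 31, 3)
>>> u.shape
(31, 11, 31)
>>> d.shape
(31, 3, 11)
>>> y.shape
(31,)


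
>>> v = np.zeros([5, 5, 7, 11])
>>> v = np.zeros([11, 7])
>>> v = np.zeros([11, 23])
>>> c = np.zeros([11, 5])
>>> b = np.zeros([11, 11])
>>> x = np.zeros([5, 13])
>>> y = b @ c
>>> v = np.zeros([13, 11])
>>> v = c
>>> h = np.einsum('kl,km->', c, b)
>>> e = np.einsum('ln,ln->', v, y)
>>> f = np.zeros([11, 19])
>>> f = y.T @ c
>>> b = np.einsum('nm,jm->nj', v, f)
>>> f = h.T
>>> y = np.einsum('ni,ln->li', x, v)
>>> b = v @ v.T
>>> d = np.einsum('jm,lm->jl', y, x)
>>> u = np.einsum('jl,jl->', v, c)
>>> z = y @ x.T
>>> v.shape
(11, 5)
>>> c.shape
(11, 5)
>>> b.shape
(11, 11)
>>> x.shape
(5, 13)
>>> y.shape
(11, 13)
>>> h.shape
()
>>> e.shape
()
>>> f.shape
()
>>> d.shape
(11, 5)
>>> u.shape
()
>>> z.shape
(11, 5)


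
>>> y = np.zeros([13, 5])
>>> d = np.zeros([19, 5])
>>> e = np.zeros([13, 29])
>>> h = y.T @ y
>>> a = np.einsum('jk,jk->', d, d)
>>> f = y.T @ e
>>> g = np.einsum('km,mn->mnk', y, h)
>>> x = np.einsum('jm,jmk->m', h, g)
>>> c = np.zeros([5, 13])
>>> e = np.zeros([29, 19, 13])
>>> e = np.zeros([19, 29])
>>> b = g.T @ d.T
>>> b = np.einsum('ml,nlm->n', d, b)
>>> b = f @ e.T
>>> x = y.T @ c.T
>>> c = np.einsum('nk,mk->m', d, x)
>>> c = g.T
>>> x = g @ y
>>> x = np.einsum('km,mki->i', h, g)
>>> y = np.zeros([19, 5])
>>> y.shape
(19, 5)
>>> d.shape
(19, 5)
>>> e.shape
(19, 29)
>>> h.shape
(5, 5)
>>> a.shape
()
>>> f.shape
(5, 29)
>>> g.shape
(5, 5, 13)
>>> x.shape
(13,)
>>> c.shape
(13, 5, 5)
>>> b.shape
(5, 19)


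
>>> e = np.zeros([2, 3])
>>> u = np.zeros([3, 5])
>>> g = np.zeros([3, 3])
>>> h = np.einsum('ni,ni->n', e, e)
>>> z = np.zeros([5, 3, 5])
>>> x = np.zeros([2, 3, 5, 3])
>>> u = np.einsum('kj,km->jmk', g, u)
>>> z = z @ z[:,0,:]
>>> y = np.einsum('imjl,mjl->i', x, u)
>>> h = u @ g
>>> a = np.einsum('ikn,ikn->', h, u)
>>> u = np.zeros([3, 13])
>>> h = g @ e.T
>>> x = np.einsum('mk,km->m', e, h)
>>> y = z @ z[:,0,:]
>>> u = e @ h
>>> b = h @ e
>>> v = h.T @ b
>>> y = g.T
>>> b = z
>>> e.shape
(2, 3)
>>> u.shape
(2, 2)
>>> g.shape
(3, 3)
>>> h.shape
(3, 2)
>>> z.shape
(5, 3, 5)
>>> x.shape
(2,)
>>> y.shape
(3, 3)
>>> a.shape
()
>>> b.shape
(5, 3, 5)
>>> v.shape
(2, 3)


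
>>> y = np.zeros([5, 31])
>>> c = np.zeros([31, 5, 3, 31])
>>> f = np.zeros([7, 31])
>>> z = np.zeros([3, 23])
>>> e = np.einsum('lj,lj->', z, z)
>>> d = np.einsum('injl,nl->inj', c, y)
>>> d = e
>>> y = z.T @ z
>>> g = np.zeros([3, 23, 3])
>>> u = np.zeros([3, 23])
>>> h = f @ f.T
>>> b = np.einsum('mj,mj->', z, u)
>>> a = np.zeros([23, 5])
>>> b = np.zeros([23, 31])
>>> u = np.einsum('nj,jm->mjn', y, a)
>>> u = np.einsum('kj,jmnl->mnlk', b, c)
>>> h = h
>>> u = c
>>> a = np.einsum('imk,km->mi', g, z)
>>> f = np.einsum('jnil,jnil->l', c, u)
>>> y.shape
(23, 23)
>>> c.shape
(31, 5, 3, 31)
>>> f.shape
(31,)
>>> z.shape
(3, 23)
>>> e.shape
()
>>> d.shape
()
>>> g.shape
(3, 23, 3)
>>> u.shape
(31, 5, 3, 31)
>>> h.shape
(7, 7)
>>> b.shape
(23, 31)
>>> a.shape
(23, 3)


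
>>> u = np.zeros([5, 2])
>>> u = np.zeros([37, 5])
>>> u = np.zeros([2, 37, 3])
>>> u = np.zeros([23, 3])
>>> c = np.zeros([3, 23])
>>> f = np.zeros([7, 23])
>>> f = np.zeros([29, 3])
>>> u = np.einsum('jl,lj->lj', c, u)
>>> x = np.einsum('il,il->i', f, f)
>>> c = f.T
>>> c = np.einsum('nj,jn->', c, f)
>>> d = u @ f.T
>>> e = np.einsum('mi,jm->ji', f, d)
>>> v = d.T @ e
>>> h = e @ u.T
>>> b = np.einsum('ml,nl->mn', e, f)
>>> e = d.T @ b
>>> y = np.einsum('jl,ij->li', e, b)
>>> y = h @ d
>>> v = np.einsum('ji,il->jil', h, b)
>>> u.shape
(23, 3)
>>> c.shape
()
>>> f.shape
(29, 3)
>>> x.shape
(29,)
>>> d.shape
(23, 29)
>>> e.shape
(29, 29)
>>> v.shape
(23, 23, 29)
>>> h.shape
(23, 23)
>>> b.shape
(23, 29)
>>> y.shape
(23, 29)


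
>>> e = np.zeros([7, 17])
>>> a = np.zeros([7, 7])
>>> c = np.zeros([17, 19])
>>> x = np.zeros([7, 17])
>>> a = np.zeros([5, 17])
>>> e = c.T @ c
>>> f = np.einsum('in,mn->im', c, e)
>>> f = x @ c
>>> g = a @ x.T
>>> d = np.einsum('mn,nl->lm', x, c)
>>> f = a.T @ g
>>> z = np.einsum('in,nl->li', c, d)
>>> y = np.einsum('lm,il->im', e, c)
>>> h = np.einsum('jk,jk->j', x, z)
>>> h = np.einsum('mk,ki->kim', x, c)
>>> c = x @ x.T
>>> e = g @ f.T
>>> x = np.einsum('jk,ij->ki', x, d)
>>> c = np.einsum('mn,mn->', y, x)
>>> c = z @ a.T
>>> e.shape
(5, 17)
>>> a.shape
(5, 17)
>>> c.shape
(7, 5)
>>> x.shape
(17, 19)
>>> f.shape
(17, 7)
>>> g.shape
(5, 7)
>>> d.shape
(19, 7)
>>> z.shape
(7, 17)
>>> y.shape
(17, 19)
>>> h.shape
(17, 19, 7)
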